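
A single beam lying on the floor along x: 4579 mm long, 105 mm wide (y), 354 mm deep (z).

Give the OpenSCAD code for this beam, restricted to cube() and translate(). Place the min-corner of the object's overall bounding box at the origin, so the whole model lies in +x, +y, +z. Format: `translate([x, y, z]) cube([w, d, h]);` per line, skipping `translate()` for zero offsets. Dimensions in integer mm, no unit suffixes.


cube([4579, 105, 354]);


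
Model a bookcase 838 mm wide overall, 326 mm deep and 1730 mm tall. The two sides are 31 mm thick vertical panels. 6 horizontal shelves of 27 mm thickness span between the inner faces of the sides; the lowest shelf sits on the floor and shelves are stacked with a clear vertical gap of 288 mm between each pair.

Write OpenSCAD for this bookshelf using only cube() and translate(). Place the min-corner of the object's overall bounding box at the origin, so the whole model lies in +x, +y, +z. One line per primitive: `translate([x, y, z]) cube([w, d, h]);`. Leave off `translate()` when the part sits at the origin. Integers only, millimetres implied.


cube([31, 326, 1730]);
translate([807, 0, 0]) cube([31, 326, 1730]);
translate([31, 0, 0]) cube([776, 326, 27]);
translate([31, 0, 315]) cube([776, 326, 27]);
translate([31, 0, 630]) cube([776, 326, 27]);
translate([31, 0, 945]) cube([776, 326, 27]);
translate([31, 0, 1260]) cube([776, 326, 27]);
translate([31, 0, 1575]) cube([776, 326, 27]);


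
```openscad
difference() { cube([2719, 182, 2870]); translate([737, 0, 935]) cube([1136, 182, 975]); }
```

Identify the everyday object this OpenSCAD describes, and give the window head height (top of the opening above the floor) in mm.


A wall with a window opening. The window head height is 1910 mm.

A wall with a rectangular opening subtracted — a window. Sill at z = 935, opening 975 mm tall, so the head is at 935 + 975 = 1910 mm.


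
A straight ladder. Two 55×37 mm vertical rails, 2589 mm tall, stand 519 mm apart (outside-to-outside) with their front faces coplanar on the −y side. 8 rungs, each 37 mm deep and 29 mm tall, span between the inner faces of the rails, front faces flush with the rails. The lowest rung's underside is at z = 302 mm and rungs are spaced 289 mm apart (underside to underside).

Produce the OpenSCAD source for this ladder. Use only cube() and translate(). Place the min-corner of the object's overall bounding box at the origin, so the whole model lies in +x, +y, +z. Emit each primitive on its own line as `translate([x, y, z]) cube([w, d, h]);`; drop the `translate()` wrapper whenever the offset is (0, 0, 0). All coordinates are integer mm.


cube([55, 37, 2589]);
translate([464, 0, 0]) cube([55, 37, 2589]);
translate([55, 0, 302]) cube([409, 37, 29]);
translate([55, 0, 591]) cube([409, 37, 29]);
translate([55, 0, 880]) cube([409, 37, 29]);
translate([55, 0, 1169]) cube([409, 37, 29]);
translate([55, 0, 1458]) cube([409, 37, 29]);
translate([55, 0, 1747]) cube([409, 37, 29]);
translate([55, 0, 2036]) cube([409, 37, 29]);
translate([55, 0, 2325]) cube([409, 37, 29]);


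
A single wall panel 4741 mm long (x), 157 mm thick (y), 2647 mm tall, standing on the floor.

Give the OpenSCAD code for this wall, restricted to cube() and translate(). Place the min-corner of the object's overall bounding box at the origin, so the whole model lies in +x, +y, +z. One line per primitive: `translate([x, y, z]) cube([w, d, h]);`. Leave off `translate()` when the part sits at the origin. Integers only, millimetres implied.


cube([4741, 157, 2647]);


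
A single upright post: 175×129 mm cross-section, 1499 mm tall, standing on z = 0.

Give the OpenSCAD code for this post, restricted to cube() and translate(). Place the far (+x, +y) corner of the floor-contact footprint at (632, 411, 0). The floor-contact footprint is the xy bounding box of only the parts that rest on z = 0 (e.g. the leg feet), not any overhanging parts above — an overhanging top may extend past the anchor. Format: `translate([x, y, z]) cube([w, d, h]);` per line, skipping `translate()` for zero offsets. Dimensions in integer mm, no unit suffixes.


translate([457, 282, 0]) cube([175, 129, 1499]);


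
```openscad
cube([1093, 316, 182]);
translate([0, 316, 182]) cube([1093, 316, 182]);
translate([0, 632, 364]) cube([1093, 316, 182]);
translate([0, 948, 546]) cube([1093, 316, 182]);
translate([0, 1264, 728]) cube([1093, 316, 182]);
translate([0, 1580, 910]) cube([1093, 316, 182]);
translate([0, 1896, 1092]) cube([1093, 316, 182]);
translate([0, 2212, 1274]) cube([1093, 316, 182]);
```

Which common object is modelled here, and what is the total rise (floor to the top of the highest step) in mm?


A staircase. The total rise is 1456 mm.

8 identical blocks, each offset up and back from the previous — a staircase. Each step is 182 mm tall and there are 8 of them, so the total rise is 8 × 182 = 1456 mm.


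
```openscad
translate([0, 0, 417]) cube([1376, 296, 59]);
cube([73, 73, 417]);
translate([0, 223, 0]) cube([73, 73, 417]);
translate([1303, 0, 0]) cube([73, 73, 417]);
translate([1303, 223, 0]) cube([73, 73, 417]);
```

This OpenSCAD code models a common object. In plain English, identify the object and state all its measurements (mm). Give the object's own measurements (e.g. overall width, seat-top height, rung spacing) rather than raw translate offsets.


A long wooden bench with a 1376 mm (x) × 296 mm (y) seat, 59 mm thick, its top surface 476 mm above the floor. Four 73 mm square legs at the seat corners, flush with the edges, run from z = 0 to the seat underside.


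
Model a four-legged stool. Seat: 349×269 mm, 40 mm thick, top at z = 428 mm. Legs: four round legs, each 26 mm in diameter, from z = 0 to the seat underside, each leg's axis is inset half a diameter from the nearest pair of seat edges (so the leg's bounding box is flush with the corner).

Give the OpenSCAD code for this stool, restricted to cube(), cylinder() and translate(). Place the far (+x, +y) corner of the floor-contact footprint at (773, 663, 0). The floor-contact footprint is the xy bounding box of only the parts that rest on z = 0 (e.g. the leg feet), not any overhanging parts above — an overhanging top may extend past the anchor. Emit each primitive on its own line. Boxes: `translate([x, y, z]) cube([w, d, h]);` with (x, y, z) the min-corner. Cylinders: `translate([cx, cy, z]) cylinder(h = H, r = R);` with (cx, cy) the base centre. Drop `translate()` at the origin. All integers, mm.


translate([424, 394, 388]) cube([349, 269, 40]);
translate([437, 407, 0]) cylinder(h = 388, r = 13);
translate([760, 407, 0]) cylinder(h = 388, r = 13);
translate([437, 650, 0]) cylinder(h = 388, r = 13);
translate([760, 650, 0]) cylinder(h = 388, r = 13);


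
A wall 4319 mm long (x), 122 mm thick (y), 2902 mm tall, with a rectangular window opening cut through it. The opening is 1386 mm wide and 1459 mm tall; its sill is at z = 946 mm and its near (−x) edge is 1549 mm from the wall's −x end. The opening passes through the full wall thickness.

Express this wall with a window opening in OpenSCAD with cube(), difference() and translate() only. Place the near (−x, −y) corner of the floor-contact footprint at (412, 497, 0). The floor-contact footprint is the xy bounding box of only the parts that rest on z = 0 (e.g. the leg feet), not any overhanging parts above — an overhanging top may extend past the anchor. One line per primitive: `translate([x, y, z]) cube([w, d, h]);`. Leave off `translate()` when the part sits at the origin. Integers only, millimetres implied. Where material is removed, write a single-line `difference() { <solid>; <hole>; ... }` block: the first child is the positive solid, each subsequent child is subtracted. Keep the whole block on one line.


difference() { translate([412, 497, 0]) cube([4319, 122, 2902]); translate([1961, 497, 946]) cube([1386, 122, 1459]); }


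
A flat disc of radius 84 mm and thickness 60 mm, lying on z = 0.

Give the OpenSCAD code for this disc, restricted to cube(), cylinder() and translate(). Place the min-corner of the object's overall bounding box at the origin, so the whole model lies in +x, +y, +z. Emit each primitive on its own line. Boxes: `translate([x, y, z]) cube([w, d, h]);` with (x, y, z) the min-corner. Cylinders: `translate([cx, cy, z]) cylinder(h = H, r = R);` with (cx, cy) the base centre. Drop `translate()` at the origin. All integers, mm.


translate([84, 84, 0]) cylinder(h = 60, r = 84);


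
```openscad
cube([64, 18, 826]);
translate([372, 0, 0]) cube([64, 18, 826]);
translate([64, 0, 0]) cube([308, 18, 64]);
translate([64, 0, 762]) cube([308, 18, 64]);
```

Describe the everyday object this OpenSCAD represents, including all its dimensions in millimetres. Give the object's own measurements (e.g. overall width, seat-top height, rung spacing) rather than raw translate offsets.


A rectangular picture frame lying in the x–z plane (depth along y). The opening is 308 mm wide (x) by 698 mm tall (z), surrounded by a border 64 mm wide on all four sides. The frame is 18 mm deep and is made of two full-height vertical stiles with two horizontal rails fitted between them.


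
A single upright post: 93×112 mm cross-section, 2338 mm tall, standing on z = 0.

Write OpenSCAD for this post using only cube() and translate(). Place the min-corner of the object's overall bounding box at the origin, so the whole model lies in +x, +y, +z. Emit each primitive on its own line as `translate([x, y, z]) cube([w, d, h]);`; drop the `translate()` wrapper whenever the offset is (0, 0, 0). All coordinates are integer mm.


cube([93, 112, 2338]);


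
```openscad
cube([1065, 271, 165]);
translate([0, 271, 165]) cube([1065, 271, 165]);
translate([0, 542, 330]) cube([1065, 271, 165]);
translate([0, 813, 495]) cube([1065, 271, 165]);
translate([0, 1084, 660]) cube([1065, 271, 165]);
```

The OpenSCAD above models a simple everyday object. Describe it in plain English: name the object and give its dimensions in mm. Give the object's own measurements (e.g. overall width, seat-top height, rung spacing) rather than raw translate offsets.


A straight staircase of 5 solid steps. Each step is 1065 mm wide (x), 271 mm deep (y, the going) and 165 mm tall (the rise). The first step rests on the floor; each subsequent step sits one going further in +y and one rise higher in +z, directly behind and above the previous step with no overlap.


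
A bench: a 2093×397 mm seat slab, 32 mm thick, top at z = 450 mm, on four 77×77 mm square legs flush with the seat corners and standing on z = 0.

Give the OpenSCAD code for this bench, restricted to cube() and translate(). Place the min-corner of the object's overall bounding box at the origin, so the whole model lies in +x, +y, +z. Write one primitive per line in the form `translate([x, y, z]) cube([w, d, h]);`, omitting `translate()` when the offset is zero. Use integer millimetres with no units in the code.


translate([0, 0, 418]) cube([2093, 397, 32]);
cube([77, 77, 418]);
translate([0, 320, 0]) cube([77, 77, 418]);
translate([2016, 0, 0]) cube([77, 77, 418]);
translate([2016, 320, 0]) cube([77, 77, 418]);


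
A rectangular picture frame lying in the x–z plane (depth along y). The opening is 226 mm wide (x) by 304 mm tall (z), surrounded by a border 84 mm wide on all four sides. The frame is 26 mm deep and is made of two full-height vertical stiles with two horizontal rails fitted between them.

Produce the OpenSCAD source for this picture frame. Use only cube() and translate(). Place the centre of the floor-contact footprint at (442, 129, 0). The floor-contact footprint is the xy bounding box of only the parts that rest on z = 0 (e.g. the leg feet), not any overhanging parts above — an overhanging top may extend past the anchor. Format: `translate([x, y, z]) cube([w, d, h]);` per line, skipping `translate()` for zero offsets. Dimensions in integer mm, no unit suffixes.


translate([245, 116, 0]) cube([84, 26, 472]);
translate([555, 116, 0]) cube([84, 26, 472]);
translate([329, 116, 0]) cube([226, 26, 84]);
translate([329, 116, 388]) cube([226, 26, 84]);


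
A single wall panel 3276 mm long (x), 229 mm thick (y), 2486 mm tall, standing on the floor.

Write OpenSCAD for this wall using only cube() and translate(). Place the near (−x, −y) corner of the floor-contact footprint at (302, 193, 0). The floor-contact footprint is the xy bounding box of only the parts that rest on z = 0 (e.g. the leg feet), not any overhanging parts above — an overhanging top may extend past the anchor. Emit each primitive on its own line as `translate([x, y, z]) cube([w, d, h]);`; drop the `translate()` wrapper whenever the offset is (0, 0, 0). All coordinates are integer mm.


translate([302, 193, 0]) cube([3276, 229, 2486]);


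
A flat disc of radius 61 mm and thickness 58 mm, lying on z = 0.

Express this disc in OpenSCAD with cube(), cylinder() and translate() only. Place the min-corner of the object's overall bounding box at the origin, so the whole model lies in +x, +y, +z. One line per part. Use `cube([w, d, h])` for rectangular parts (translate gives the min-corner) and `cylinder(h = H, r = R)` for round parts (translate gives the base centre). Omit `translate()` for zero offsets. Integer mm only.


translate([61, 61, 0]) cylinder(h = 58, r = 61);


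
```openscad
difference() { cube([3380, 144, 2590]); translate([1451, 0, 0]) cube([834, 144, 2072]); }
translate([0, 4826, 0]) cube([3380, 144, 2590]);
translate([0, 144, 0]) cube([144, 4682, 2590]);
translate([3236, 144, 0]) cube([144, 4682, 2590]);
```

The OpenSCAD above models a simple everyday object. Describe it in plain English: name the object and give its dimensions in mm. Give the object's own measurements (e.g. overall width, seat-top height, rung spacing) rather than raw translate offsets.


A single room: four walls, each 2590 mm tall and 144 mm thick, enclosing an outside footprint 3380×4970 mm (x × y), no floor or roof. The front and back walls (−y and +y sides) run the full x-width; the side walls fit between their inner faces. A door opening 834 mm wide and 2072 mm tall is cut through the front wall from the floor up, its −x edge 1451 mm from the wall's −x end.


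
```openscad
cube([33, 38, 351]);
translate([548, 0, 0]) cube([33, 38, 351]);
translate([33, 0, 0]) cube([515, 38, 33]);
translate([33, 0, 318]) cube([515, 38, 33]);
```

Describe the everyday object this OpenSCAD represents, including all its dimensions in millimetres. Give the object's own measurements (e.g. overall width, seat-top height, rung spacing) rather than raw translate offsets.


A rectangular picture frame lying in the x–z plane (depth along y). The opening is 515 mm wide (x) by 285 mm tall (z), surrounded by a border 33 mm wide on all four sides. The frame is 38 mm deep and is made of two full-height vertical stiles with two horizontal rails fitted between them.


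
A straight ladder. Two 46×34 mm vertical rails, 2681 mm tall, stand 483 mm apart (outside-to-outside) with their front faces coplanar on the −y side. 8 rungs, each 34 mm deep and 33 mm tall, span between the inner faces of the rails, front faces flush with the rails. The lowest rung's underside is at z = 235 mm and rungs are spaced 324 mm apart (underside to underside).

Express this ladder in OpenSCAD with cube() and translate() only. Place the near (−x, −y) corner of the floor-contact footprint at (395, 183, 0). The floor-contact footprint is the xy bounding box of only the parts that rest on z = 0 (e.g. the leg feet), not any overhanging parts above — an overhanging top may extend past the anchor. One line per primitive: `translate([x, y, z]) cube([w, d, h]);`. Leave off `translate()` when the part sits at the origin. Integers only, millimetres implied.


translate([395, 183, 0]) cube([46, 34, 2681]);
translate([832, 183, 0]) cube([46, 34, 2681]);
translate([441, 183, 235]) cube([391, 34, 33]);
translate([441, 183, 559]) cube([391, 34, 33]);
translate([441, 183, 883]) cube([391, 34, 33]);
translate([441, 183, 1207]) cube([391, 34, 33]);
translate([441, 183, 1531]) cube([391, 34, 33]);
translate([441, 183, 1855]) cube([391, 34, 33]);
translate([441, 183, 2179]) cube([391, 34, 33]);
translate([441, 183, 2503]) cube([391, 34, 33]);


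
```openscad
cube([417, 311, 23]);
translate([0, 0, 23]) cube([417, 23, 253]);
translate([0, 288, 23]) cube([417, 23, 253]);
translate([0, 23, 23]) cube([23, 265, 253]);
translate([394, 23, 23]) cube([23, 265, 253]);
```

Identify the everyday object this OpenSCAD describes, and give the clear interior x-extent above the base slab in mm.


An open box. The internal width is 371 mm.

A 417×311 base slab with four walls standing on it — an open box. The base is 417 mm wide and the walls are 23 mm thick, so the internal width is 417 − 2 × 23 = 371 mm.


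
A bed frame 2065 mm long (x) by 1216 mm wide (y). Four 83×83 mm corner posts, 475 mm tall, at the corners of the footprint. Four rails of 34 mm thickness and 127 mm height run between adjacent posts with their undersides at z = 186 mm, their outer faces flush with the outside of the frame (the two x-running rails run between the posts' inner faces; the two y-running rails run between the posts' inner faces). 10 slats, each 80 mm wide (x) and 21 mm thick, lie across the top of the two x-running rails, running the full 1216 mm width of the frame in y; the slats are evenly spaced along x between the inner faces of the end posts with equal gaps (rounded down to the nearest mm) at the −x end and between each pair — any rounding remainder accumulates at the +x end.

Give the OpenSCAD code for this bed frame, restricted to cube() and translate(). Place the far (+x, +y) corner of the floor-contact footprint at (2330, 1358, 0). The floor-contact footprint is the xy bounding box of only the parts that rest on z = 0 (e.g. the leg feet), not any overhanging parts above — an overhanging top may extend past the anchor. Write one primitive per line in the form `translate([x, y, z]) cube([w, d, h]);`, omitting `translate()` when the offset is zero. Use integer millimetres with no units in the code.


translate([265, 142, 0]) cube([83, 83, 475]);
translate([265, 1275, 0]) cube([83, 83, 475]);
translate([2247, 142, 0]) cube([83, 83, 475]);
translate([2247, 1275, 0]) cube([83, 83, 475]);
translate([348, 142, 186]) cube([1899, 34, 127]);
translate([348, 1324, 186]) cube([1899, 34, 127]);
translate([265, 225, 186]) cube([34, 1050, 127]);
translate([2296, 225, 186]) cube([34, 1050, 127]);
translate([447, 142, 313]) cube([80, 1216, 21]);
translate([626, 142, 313]) cube([80, 1216, 21]);
translate([805, 142, 313]) cube([80, 1216, 21]);
translate([984, 142, 313]) cube([80, 1216, 21]);
translate([1163, 142, 313]) cube([80, 1216, 21]);
translate([1342, 142, 313]) cube([80, 1216, 21]);
translate([1521, 142, 313]) cube([80, 1216, 21]);
translate([1700, 142, 313]) cube([80, 1216, 21]);
translate([1879, 142, 313]) cube([80, 1216, 21]);
translate([2058, 142, 313]) cube([80, 1216, 21]);


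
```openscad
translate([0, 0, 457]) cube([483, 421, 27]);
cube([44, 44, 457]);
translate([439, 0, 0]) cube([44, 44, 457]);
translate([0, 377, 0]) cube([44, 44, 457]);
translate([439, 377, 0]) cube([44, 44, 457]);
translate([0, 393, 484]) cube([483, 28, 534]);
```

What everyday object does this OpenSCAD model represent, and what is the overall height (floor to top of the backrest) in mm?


A chair. The overall height is 1018 mm.

A slab on four corner posts with a tall panel at the back — a chair. The seat slab sits at z = 457 with thickness 27, and the 534 mm backrest starts at the seat top, so the overall height is 457 + 27 + 534 = 1018 mm.


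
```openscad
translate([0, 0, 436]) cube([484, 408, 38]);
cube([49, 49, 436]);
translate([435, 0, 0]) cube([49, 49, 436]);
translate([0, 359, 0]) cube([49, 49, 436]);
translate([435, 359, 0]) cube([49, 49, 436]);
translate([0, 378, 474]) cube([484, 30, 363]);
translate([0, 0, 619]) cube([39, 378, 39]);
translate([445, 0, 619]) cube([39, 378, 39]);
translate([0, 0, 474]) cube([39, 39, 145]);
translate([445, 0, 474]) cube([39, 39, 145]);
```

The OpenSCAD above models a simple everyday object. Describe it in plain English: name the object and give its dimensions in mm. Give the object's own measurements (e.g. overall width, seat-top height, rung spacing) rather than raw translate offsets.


A chair. The seat is a 484×408×38 mm slab with its top at z = 474 mm, on four 49×49 mm corner legs (flush with the seat edges, standing on z = 0). A flat backrest 30 mm thick, 363 mm tall, spans the full seat width and rises from the seat top along its +y edge, rear face flush with the rear of the seat. Two armrests of 39×39 mm section run along each side from the seat's front edge to the front of the backrest, top faces 184 mm above the seat top and outer faces flush with the seat's x-edges; a 39×39 mm post under the front of each armrest stands on the seat at the front corner.


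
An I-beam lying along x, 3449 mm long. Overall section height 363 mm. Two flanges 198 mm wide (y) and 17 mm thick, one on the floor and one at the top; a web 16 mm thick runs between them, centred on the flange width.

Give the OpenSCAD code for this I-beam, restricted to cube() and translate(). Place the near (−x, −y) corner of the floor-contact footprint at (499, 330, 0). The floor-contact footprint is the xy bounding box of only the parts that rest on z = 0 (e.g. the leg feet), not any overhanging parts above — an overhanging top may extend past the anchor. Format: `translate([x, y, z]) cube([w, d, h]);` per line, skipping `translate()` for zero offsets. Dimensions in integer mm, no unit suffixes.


translate([499, 330, 0]) cube([3449, 198, 17]);
translate([499, 421, 17]) cube([3449, 16, 329]);
translate([499, 330, 346]) cube([3449, 198, 17]);


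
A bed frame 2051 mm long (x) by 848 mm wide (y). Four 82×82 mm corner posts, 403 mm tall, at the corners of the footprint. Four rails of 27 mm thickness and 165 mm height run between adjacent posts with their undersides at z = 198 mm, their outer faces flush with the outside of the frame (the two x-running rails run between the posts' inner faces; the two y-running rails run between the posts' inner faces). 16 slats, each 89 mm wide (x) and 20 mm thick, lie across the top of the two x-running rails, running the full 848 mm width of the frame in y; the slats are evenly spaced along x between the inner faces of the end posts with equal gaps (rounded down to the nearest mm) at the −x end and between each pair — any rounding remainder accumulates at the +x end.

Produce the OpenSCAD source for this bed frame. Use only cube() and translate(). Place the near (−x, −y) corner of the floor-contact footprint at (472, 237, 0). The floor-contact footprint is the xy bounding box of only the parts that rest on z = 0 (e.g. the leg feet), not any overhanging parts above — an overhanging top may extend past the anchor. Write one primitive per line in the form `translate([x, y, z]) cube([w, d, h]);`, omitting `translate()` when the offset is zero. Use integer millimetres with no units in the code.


translate([472, 237, 0]) cube([82, 82, 403]);
translate([472, 1003, 0]) cube([82, 82, 403]);
translate([2441, 237, 0]) cube([82, 82, 403]);
translate([2441, 1003, 0]) cube([82, 82, 403]);
translate([554, 237, 198]) cube([1887, 27, 165]);
translate([554, 1058, 198]) cube([1887, 27, 165]);
translate([472, 319, 198]) cube([27, 684, 165]);
translate([2496, 319, 198]) cube([27, 684, 165]);
translate([581, 237, 363]) cube([89, 848, 20]);
translate([697, 237, 363]) cube([89, 848, 20]);
translate([813, 237, 363]) cube([89, 848, 20]);
translate([929, 237, 363]) cube([89, 848, 20]);
translate([1045, 237, 363]) cube([89, 848, 20]);
translate([1161, 237, 363]) cube([89, 848, 20]);
translate([1277, 237, 363]) cube([89, 848, 20]);
translate([1393, 237, 363]) cube([89, 848, 20]);
translate([1509, 237, 363]) cube([89, 848, 20]);
translate([1625, 237, 363]) cube([89, 848, 20]);
translate([1741, 237, 363]) cube([89, 848, 20]);
translate([1857, 237, 363]) cube([89, 848, 20]);
translate([1973, 237, 363]) cube([89, 848, 20]);
translate([2089, 237, 363]) cube([89, 848, 20]);
translate([2205, 237, 363]) cube([89, 848, 20]);
translate([2321, 237, 363]) cube([89, 848, 20]);


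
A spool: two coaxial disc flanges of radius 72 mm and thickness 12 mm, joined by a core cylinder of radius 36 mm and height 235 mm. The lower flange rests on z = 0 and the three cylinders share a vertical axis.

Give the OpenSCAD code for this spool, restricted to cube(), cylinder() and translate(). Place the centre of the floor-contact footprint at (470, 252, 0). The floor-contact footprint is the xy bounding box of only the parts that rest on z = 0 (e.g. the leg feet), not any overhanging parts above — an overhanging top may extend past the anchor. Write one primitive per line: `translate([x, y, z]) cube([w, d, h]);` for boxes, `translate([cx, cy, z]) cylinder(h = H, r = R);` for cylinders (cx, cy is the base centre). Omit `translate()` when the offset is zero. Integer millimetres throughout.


translate([470, 252, 0]) cylinder(h = 12, r = 72);
translate([470, 252, 12]) cylinder(h = 235, r = 36);
translate([470, 252, 247]) cylinder(h = 12, r = 72);


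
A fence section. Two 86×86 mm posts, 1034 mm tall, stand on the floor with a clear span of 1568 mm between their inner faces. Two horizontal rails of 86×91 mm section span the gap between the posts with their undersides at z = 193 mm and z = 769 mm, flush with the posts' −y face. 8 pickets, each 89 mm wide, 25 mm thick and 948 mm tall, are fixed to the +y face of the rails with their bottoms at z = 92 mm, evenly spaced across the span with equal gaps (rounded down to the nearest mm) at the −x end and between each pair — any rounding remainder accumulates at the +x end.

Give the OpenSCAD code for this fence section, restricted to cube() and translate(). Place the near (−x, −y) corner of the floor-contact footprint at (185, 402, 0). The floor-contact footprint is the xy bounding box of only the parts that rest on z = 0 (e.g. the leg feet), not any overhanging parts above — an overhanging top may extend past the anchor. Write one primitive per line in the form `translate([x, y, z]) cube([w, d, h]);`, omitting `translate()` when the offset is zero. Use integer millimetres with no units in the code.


translate([185, 402, 0]) cube([86, 86, 1034]);
translate([1839, 402, 0]) cube([86, 86, 1034]);
translate([271, 402, 193]) cube([1568, 86, 91]);
translate([271, 402, 769]) cube([1568, 86, 91]);
translate([366, 488, 92]) cube([89, 25, 948]);
translate([550, 488, 92]) cube([89, 25, 948]);
translate([734, 488, 92]) cube([89, 25, 948]);
translate([918, 488, 92]) cube([89, 25, 948]);
translate([1102, 488, 92]) cube([89, 25, 948]);
translate([1286, 488, 92]) cube([89, 25, 948]);
translate([1470, 488, 92]) cube([89, 25, 948]);
translate([1654, 488, 92]) cube([89, 25, 948]);


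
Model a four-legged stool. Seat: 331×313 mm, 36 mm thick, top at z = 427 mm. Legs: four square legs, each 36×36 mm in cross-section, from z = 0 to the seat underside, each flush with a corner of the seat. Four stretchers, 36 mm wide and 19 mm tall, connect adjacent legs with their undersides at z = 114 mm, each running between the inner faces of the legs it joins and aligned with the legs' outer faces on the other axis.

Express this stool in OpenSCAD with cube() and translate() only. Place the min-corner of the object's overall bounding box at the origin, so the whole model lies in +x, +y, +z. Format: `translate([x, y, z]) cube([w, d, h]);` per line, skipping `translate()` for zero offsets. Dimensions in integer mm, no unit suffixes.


// leg_h = 427 - 36 = 391
// stretcher span = 331 - 2*36 = 259
translate([0, 0, 391]) cube([331, 313, 36]);
cube([36, 36, 391]);
translate([295, 0, 0]) cube([36, 36, 391]);
translate([0, 277, 0]) cube([36, 36, 391]);
translate([295, 277, 0]) cube([36, 36, 391]);
translate([36, 0, 114]) cube([259, 36, 19]);
translate([36, 277, 114]) cube([259, 36, 19]);
translate([0, 36, 114]) cube([36, 241, 19]);
translate([295, 36, 114]) cube([36, 241, 19]);


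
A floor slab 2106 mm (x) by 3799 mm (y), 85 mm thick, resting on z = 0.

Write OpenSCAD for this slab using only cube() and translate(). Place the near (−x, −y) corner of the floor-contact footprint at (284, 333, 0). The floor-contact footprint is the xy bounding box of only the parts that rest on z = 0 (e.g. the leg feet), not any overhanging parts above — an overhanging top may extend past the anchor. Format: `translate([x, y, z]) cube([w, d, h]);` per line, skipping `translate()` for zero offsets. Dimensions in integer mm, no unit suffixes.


translate([284, 333, 0]) cube([2106, 3799, 85]);


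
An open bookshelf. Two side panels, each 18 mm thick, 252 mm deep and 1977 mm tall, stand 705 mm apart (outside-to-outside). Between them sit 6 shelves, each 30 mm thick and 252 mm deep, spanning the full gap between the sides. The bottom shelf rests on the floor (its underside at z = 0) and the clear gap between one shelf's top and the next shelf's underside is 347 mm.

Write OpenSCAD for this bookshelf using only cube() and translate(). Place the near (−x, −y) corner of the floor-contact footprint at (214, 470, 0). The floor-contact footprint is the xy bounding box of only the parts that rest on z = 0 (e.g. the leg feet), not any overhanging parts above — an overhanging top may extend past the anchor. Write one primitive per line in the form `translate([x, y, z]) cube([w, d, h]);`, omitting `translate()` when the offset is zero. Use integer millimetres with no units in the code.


translate([214, 470, 0]) cube([18, 252, 1977]);
translate([901, 470, 0]) cube([18, 252, 1977]);
translate([232, 470, 0]) cube([669, 252, 30]);
translate([232, 470, 377]) cube([669, 252, 30]);
translate([232, 470, 754]) cube([669, 252, 30]);
translate([232, 470, 1131]) cube([669, 252, 30]);
translate([232, 470, 1508]) cube([669, 252, 30]);
translate([232, 470, 1885]) cube([669, 252, 30]);


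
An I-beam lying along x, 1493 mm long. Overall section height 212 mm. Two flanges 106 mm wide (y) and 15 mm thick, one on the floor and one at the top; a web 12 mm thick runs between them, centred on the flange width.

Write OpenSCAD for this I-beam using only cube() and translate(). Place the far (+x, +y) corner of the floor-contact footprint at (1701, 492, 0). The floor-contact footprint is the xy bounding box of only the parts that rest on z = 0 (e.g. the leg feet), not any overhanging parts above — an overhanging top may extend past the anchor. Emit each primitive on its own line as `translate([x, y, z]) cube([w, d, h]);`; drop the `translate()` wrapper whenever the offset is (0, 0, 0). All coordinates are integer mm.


translate([208, 386, 0]) cube([1493, 106, 15]);
translate([208, 433, 15]) cube([1493, 12, 182]);
translate([208, 386, 197]) cube([1493, 106, 15]);


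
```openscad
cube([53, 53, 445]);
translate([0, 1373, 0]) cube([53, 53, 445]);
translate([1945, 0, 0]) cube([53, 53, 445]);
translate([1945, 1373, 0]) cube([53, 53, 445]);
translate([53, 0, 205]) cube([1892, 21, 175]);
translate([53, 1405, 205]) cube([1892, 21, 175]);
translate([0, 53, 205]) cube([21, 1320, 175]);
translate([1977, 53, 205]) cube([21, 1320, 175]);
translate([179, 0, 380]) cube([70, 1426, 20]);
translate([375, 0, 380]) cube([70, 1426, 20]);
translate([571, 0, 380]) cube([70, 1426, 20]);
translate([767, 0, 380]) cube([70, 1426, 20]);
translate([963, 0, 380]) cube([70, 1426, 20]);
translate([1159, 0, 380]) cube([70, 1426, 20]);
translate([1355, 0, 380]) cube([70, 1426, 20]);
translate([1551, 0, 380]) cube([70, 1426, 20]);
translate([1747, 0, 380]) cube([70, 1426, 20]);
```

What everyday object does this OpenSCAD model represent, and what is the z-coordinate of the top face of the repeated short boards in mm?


A bed frame. The slat-top height is 400 mm.

Four posts, four rails, and a row of slats — a bed frame. Slats sit on the rails at z = 205 + 175 = 380; with slat thickness 20, the top is 400 mm.


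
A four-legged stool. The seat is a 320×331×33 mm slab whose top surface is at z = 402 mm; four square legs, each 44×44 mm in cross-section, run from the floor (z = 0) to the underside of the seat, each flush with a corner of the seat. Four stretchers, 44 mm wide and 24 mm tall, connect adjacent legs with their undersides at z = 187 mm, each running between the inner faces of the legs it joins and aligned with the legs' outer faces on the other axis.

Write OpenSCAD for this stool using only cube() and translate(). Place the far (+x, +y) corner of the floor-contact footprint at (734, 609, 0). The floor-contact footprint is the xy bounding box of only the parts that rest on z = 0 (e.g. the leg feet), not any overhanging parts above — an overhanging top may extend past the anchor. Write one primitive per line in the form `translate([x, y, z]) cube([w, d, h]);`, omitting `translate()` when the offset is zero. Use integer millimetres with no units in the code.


// leg_h = 402 - 33 = 369
// stretcher span = 320 - 2*44 = 232
translate([414, 278, 369]) cube([320, 331, 33]);
translate([414, 278, 0]) cube([44, 44, 369]);
translate([690, 278, 0]) cube([44, 44, 369]);
translate([414, 565, 0]) cube([44, 44, 369]);
translate([690, 565, 0]) cube([44, 44, 369]);
translate([458, 278, 187]) cube([232, 44, 24]);
translate([458, 565, 187]) cube([232, 44, 24]);
translate([414, 322, 187]) cube([44, 243, 24]);
translate([690, 322, 187]) cube([44, 243, 24]);


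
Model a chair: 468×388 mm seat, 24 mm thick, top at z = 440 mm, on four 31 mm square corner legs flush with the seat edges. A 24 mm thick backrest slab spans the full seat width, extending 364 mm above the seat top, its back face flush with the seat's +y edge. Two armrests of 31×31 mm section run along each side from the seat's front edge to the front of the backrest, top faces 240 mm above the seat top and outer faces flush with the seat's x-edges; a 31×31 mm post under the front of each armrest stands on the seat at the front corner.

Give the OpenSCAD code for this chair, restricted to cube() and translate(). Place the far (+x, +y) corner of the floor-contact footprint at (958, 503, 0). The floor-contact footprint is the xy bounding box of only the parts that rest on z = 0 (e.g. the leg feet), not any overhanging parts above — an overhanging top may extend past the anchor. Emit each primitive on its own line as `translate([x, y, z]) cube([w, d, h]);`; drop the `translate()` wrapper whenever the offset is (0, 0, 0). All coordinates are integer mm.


// leg_h = 440 - 24 = 416
// arm post h = 240 - 31 = 209
translate([490, 115, 416]) cube([468, 388, 24]);
translate([490, 115, 0]) cube([31, 31, 416]);
translate([927, 115, 0]) cube([31, 31, 416]);
translate([490, 472, 0]) cube([31, 31, 416]);
translate([927, 472, 0]) cube([31, 31, 416]);
translate([490, 479, 440]) cube([468, 24, 364]);
translate([490, 115, 649]) cube([31, 364, 31]);
translate([927, 115, 649]) cube([31, 364, 31]);
translate([490, 115, 440]) cube([31, 31, 209]);
translate([927, 115, 440]) cube([31, 31, 209]);


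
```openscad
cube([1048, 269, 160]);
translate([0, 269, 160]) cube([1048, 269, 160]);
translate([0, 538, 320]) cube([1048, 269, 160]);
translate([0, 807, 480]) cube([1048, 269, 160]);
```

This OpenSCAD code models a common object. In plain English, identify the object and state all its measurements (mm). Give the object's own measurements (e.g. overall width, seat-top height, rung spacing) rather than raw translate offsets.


A straight staircase of 4 solid steps. Each step is 1048 mm wide (x), 269 mm deep (y, the going) and 160 mm tall (the rise). The first step rests on the floor; each subsequent step sits one going further in +y and one rise higher in +z, directly behind and above the previous step with no overlap.


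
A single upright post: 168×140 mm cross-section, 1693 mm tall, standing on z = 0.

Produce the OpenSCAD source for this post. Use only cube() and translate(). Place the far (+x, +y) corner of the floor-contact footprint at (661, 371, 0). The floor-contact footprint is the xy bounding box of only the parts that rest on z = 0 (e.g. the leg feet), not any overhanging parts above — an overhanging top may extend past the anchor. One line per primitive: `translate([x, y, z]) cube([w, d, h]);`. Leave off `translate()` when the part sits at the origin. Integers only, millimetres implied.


translate([493, 231, 0]) cube([168, 140, 1693]);


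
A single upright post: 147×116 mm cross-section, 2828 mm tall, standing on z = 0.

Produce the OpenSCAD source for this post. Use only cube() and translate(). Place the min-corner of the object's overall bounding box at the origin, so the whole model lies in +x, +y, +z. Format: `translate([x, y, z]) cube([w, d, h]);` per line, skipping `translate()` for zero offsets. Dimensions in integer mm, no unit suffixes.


cube([147, 116, 2828]);


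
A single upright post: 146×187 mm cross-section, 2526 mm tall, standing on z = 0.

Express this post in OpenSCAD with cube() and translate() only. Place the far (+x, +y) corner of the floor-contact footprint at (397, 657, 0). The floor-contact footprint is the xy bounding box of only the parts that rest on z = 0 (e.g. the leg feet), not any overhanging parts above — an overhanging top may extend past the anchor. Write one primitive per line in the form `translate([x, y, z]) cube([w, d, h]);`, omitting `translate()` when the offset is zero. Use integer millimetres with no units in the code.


translate([251, 470, 0]) cube([146, 187, 2526]);


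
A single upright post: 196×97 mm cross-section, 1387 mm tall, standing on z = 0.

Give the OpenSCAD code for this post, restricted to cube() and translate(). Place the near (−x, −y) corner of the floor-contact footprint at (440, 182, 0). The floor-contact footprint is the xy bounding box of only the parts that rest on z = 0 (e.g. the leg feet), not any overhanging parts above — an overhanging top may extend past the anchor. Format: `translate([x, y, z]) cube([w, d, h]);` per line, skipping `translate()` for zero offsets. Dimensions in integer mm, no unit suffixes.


translate([440, 182, 0]) cube([196, 97, 1387]);


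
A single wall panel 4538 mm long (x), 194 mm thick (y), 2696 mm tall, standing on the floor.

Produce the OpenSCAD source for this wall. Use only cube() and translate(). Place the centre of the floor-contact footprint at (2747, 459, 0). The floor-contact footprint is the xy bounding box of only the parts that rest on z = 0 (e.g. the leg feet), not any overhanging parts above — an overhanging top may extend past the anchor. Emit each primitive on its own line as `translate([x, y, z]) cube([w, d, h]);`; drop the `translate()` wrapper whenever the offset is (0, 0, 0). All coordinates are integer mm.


translate([478, 362, 0]) cube([4538, 194, 2696]);


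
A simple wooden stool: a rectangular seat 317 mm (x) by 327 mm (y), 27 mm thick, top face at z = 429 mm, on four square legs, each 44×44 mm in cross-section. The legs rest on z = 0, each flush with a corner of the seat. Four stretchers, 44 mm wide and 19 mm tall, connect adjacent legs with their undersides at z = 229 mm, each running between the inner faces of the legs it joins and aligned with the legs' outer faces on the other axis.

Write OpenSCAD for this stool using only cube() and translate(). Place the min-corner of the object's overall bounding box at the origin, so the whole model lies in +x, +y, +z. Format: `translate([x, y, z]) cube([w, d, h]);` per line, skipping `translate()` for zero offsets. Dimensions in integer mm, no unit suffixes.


translate([0, 0, 402]) cube([317, 327, 27]);
cube([44, 44, 402]);
translate([273, 0, 0]) cube([44, 44, 402]);
translate([0, 283, 0]) cube([44, 44, 402]);
translate([273, 283, 0]) cube([44, 44, 402]);
translate([44, 0, 229]) cube([229, 44, 19]);
translate([44, 283, 229]) cube([229, 44, 19]);
translate([0, 44, 229]) cube([44, 239, 19]);
translate([273, 44, 229]) cube([44, 239, 19]);


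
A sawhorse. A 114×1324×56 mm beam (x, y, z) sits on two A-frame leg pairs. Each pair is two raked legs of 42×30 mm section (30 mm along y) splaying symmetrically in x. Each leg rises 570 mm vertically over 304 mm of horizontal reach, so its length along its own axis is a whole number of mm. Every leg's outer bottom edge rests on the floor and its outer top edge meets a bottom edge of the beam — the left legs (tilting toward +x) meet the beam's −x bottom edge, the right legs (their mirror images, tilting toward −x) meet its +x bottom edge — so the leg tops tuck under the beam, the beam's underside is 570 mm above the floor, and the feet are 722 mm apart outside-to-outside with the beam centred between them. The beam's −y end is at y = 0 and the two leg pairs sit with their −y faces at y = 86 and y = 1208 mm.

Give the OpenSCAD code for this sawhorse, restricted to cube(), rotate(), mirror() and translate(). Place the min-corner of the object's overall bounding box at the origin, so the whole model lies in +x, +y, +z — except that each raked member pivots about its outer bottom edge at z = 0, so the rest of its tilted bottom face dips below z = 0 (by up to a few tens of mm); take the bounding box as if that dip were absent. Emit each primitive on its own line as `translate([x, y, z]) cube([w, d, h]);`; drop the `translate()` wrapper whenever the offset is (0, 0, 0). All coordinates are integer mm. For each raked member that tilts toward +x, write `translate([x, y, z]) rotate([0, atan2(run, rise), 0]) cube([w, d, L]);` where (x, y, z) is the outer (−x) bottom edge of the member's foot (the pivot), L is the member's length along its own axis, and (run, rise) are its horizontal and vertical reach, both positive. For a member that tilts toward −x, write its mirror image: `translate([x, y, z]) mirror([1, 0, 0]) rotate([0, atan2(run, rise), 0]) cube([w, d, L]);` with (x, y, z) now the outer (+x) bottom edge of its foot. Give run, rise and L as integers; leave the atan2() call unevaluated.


translate([304, 0, 570]) cube([114, 1324, 56]);
translate([0, 86, 0]) rotate([0, atan2(304, 570), 0]) cube([42, 30, 646]);
translate([722, 86, 0]) mirror([1, 0, 0]) rotate([0, atan2(304, 570), 0]) cube([42, 30, 646]);
translate([0, 1208, 0]) rotate([0, atan2(304, 570), 0]) cube([42, 30, 646]);
translate([722, 1208, 0]) mirror([1, 0, 0]) rotate([0, atan2(304, 570), 0]) cube([42, 30, 646]);
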